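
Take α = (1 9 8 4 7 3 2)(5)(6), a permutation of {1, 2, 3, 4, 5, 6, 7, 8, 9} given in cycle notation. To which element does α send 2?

Within (1 9 8 4 7 3 2), 2 ↦ 1.

1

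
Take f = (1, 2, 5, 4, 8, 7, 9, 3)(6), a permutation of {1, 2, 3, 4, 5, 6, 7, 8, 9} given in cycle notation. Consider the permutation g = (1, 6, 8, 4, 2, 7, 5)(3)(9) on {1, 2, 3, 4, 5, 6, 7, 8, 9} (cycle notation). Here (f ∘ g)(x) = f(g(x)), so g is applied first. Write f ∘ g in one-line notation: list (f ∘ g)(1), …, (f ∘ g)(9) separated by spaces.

For each element, apply g then f: 1 → 6 → 6; 2 → 7 → 9; 3 → 3 → 1; 4 → 2 → 5; 5 → 1 → 2; 6 → 8 → 7; 7 → 5 → 4; 8 → 4 → 8; 9 → 9 → 3.
So f ∘ g in one-line form is 6 9 1 5 2 7 4 8 3.

6 9 1 5 2 7 4 8 3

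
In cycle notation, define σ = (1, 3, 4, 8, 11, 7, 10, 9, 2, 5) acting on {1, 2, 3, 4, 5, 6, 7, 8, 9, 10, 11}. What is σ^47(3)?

3 lies in the 10-cycle (1, 3, 4, 8, 11, 7, 10, 9, 2, 5).
Since the cycle has length 10, σ^47 acts on it the same as σ^7 (47 mod 10 = 7).
Advancing 7 steps from 3: 3 → 4 → 8 → 11 → 7 → 10 → 9 → 2.

2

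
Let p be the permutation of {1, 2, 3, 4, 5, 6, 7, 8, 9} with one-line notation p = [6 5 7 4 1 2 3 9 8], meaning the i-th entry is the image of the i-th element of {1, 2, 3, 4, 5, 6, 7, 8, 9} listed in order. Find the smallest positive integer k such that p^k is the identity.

The disjoint-cycle form of p has cycle lengths 4, 2, 2, 1.
Since disjoint cycles commute, ord(p) = lcm(4, 2, 2) = 4.

4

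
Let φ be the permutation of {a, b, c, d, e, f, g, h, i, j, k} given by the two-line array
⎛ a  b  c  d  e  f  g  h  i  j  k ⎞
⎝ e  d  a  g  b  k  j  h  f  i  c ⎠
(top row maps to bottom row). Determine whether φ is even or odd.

In disjoint-cycle form the cycle lengths are 10, 1.
A cycle of length ℓ contributes ℓ−1 transpositions, so φ is a product of 9 transpositions — odd.

odd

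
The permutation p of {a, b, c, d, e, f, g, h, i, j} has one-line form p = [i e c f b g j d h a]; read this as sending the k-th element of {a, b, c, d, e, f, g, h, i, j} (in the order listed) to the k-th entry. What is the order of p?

Decomposing into disjoint cycles gives cycle lengths 7, 2, 1.
The order of p is the least common multiple of its cycle lengths: lcm(7, 2) = 14.

14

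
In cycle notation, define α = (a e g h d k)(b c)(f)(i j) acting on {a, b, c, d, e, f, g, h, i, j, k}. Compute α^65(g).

g lies in the 6-cycle (a e g h d k).
Since the cycle has length 6, α^65 acts on it the same as α^5 (65 mod 6 = 5).
Stepping 5 places around the cycle: g → h → d → k → a → e.

e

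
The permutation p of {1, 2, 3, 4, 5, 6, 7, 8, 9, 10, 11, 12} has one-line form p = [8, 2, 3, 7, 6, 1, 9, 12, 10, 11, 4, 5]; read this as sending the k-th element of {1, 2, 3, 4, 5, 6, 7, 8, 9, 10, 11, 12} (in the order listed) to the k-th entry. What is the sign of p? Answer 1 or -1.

In disjoint-cycle form the cycle lengths are 5, 5, 1, 1.
A cycle of length ℓ contributes ℓ−1 transpositions, so p is a product of 4 + 4 = 8 transpositions — even.

1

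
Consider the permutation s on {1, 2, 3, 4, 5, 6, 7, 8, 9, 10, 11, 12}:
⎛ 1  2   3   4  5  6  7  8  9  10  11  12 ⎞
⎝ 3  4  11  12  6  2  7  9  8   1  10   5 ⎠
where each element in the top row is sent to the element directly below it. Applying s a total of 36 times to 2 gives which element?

Tracing 2 → 4 → … returns to 2 after 5 steps, so 2 lies in a 5-cycle (2 4 12 5 6).
Powers repeat with period 5 on this cycle, and 36 mod 5 = 1, so s^36(2) = s^1(2).
Advancing 1 step from 2: 2 → 4.

4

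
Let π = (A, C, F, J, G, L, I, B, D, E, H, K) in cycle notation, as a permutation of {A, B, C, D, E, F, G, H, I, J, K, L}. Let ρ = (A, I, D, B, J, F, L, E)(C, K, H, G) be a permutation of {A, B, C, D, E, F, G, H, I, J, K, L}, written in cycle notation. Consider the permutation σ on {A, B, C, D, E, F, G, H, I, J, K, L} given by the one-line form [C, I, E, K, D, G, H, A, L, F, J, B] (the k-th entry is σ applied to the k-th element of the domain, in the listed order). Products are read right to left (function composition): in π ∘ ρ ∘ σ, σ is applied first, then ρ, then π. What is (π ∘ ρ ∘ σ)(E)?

D

Apply the permutations in order: σ(E) = D, then ρ(D) = B, then π(B) = D. So (π ∘ ρ ∘ σ)(E) = D.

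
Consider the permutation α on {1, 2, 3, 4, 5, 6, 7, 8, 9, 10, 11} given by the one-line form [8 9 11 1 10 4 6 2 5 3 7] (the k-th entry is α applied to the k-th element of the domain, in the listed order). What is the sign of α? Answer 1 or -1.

1

In disjoint-cycle form the cycle lengths are 11.
A cycle of length ℓ contributes ℓ−1 transpositions, so α is a product of 10 transpositions — even.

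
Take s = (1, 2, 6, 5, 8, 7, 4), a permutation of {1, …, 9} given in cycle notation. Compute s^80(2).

2 lies in the 7-cycle (1, 2, 6, 5, 8, 7, 4).
Since the cycle has length 7, s^80 acts on it the same as s^3 (80 mod 7 = 3).
Advancing 3 steps from 2: 2 → 6 → 5 → 8.

8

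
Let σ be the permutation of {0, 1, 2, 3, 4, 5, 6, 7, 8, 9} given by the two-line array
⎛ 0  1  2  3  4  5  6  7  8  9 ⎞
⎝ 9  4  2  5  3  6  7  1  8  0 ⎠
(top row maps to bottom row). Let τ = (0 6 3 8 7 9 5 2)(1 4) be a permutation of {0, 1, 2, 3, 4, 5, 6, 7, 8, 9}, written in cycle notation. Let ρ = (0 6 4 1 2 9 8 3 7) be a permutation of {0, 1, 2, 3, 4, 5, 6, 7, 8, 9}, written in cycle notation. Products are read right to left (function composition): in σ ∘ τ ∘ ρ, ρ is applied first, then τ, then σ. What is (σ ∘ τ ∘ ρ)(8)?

8

(σ ∘ τ ∘ ρ)(8) = σ(τ(ρ(8))). ρ(8) = 3, then τ(3) = 8, then σ(8) = 8, so the result is 8.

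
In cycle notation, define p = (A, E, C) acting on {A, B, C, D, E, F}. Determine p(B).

B

B does not appear in any cycle of p, so it is a fixed point: p(B) = B.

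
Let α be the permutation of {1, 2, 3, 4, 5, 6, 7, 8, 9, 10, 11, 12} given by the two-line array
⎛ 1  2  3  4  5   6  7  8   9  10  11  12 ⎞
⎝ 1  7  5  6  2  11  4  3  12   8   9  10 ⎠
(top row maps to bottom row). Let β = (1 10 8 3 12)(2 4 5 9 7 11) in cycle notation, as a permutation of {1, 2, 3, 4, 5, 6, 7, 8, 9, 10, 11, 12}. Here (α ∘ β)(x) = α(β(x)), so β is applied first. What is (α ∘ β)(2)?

(α ∘ β)(2) = α(β(2)). β(2) = 4, then α(4) = 6. So (α ∘ β)(2) = 6.

6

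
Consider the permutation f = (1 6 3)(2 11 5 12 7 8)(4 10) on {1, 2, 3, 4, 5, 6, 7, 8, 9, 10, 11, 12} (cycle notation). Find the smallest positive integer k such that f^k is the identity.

The disjoint cycles have lengths 6, 3, 2, 1.
The order of f is the least common multiple of its cycle lengths: lcm(6, 3, 2) = 6.

6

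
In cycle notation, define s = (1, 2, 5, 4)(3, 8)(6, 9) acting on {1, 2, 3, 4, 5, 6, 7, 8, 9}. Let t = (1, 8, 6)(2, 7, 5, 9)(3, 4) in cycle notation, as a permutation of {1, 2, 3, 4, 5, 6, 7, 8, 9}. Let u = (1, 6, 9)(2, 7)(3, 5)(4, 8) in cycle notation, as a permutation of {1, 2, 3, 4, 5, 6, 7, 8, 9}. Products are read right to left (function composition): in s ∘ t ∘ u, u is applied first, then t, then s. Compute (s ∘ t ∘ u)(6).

5

Chase 6: u(6) = 9; t(9) = 2; s(2) = 5. Hence (s ∘ t ∘ u)(6) = 5.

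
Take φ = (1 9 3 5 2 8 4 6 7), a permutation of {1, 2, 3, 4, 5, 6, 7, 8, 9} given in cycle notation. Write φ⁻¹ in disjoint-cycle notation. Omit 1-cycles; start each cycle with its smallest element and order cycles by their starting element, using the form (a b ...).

If φ sends a → b within a cycle, φ⁻¹ sends b → a; equivalently, reverse each cycle.
Reversing each cycle of φ and rotating so the smallest element leads gives (1 7 6 4 8 2 5 3 9).

(1 7 6 4 8 2 5 3 9)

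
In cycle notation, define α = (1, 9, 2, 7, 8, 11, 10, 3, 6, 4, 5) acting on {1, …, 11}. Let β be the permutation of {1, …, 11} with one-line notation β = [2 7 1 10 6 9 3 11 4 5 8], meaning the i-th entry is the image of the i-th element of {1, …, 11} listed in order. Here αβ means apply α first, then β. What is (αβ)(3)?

First apply α: α(3) = 6, then β(6) = 9. Thus (αβ)(3) = 9.

9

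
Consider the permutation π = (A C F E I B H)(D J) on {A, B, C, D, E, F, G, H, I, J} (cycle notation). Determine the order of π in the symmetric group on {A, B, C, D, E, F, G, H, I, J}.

14

The cycle type of π is (7, 2, 1).
The order is lcm(7, 2) = 14.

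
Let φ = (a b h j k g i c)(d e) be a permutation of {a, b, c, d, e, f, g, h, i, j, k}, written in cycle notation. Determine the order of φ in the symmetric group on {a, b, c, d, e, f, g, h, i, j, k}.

The cycle type of φ is (8, 2, 1).
Since disjoint cycles commute, ord(φ) = lcm(8, 2) = 8.

8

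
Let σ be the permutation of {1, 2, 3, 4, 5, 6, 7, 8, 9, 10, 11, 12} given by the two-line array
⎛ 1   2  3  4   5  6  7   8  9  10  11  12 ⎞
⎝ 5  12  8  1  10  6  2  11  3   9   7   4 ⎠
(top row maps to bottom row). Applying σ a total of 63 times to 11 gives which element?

9

Tracing 11 → 7 → … returns to 11 after 11 steps, so 11 lies in an 11-cycle (1, 5, 10, 9, 3, 8, 11, 7, 2, 12, 4).
On an 11-cycle, σ^11 is the identity, so σ^63 = σ^8 there (63 ≡ 8 mod 11).
Stepping 8 places around the cycle: 11 → 7 → 2 → 12 → 4 → 1 → 5 → 10 → 9.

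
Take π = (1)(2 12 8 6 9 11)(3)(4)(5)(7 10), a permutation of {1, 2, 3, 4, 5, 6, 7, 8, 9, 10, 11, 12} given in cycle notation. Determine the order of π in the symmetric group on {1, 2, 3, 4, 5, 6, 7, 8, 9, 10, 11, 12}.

The cycle type of π is (6, 2, 1, 1, 1, 1).
The order is lcm(6, 2) = 6.

6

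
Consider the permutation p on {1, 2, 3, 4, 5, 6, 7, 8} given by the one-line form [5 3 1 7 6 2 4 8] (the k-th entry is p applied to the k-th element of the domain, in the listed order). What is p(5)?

6

5 is element number 5 of the domain, and entry number 5 of the one-line form is 6, so p(5) = 6.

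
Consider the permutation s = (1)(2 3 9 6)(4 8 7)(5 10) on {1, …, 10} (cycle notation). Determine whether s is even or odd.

The cycle lengths are 4, 3, 2, 1.
A cycle is odd iff its length is even; s has 2 even-length cycles, so sgn(s) = (−1)^2 and s is even.

even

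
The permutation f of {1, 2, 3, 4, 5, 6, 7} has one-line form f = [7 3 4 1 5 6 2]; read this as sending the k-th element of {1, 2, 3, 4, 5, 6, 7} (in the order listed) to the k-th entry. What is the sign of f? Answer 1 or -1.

1

In disjoint-cycle form the cycle lengths are 5, 1, 1.
A cycle of length ℓ contributes ℓ−1 transpositions, so f is a product of 4 transpositions — even.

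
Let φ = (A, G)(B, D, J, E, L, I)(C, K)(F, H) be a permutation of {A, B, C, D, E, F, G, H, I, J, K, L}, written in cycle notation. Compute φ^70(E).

E lies in the 6-cycle (B, D, J, E, L, I).
On a 6-cycle, φ^6 is the identity, so φ^70 = φ^4 there (70 ≡ 4 mod 6).
Stepping 4 places around the cycle: E → L → I → B → D.

D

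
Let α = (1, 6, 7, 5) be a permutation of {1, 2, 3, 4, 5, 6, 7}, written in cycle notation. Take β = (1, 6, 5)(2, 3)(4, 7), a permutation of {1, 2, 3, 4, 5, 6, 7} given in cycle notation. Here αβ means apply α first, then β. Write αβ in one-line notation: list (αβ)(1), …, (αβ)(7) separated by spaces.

For each element, apply α then β: 1 → 6 → 5; 2 → 2 → 3; 3 → 3 → 2; 4 → 4 → 7; 5 → 1 → 6; 6 → 7 → 4; 7 → 5 → 1.
Collecting the images, αβ = [5 3 2 7 6 4 1].

5 3 2 7 6 4 1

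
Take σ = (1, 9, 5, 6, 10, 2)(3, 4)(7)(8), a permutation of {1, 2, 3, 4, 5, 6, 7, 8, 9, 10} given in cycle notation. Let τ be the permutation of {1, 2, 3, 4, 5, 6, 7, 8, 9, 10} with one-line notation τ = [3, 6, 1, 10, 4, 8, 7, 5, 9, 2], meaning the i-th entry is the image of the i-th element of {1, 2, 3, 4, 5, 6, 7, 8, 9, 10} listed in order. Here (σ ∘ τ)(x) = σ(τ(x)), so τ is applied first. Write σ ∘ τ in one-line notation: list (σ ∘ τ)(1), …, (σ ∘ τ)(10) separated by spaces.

(σ ∘ τ)(x) = σ(τ(x)). Computing each image: σ(τ(1)) = σ(3) = 4, σ(τ(2)) = σ(6) = 10, σ(τ(3)) = σ(1) = 9, σ(τ(4)) = σ(10) = 2, σ(τ(5)) = σ(4) = 3, σ(τ(6)) = σ(8) = 8, σ(τ(7)) = σ(7) = 7, σ(τ(8)) = σ(5) = 6, σ(τ(9)) = σ(9) = 5, σ(τ(10)) = σ(2) = 1.
Hence σ ∘ τ = [4 10 9 2 3 8 7 6 5 1].

4 10 9 2 3 8 7 6 5 1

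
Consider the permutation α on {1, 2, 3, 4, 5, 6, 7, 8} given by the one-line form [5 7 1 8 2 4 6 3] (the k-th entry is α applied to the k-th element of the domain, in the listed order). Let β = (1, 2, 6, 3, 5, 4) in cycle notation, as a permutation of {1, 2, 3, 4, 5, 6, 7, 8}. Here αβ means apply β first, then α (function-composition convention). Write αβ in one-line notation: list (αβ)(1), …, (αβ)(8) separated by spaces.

Chase each element through β then α: 1 → 2 → 7; 2 → 6 → 4; 3 → 5 → 2; 4 → 1 → 5; 5 → 4 → 8; 6 → 3 → 1; 7 → 7 → 6; 8 → 8 → 3.
So αβ in one-line form is 7 4 2 5 8 1 6 3.

7 4 2 5 8 1 6 3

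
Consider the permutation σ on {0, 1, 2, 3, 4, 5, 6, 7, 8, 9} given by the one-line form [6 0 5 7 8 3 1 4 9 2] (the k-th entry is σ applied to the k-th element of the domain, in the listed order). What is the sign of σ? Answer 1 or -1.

In disjoint-cycle form the cycle lengths are 7, 3.
A cycle is odd iff its length is even; σ has 0 even-length cycles, so sgn(σ) = (−1)^0 and σ is even.

1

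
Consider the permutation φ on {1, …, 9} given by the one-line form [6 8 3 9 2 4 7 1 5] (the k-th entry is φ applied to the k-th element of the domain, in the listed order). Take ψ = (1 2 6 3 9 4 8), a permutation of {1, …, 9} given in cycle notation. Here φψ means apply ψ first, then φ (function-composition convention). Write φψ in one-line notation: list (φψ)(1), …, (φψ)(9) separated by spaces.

For each element, apply ψ then φ: 1 → 2 → 8; 2 → 6 → 4; 3 → 9 → 5; 4 → 8 → 1; 5 → 5 → 2; 6 → 3 → 3; 7 → 7 → 7; 8 → 1 → 6; 9 → 4 → 9.
So φψ in one-line form is 8 4 5 1 2 3 7 6 9.

8 4 5 1 2 3 7 6 9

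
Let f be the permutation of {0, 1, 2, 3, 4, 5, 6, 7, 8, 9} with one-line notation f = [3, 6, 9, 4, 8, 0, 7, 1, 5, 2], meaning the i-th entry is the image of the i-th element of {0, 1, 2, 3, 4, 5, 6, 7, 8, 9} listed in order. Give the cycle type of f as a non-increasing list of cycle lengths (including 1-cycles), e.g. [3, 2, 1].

The disjoint cycles are (0 3 4 8 5)(1 6 7)(2 9), with lengths 5, 3, 2 in non-increasing order.

[5, 3, 2]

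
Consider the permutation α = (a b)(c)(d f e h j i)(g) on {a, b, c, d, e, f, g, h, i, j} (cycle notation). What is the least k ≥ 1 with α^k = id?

The cycle type of α is (6, 2, 1, 1).
The order is lcm(6, 2) = 6.

6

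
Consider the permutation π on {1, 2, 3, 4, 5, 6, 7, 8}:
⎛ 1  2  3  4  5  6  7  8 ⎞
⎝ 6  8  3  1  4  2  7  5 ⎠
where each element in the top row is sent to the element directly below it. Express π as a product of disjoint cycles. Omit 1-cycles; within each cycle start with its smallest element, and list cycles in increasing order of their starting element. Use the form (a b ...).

(1 6 2 8 5 4)

Iterating π from 1 gives 1 → 6 → 2 → 8 → 5 → 4 → 1; that is the 6-cycle (1 6 2 8 5 4).
Repeating from the next unused element and collecting all non-trivial cycles gives (1 6 2 8 5 4).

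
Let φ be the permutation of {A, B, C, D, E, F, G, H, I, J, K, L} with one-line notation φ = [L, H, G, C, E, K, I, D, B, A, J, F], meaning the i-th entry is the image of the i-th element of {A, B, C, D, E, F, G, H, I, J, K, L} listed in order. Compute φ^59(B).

I

Tracing B → H → … returns to B after 6 steps, so B lies in a 6-cycle (B, H, D, C, G, I).
On a 6-cycle, φ^6 is the identity, so φ^59 = φ^5 there (59 ≡ 5 mod 6).
Advancing 5 steps from B: B → H → D → C → G → I.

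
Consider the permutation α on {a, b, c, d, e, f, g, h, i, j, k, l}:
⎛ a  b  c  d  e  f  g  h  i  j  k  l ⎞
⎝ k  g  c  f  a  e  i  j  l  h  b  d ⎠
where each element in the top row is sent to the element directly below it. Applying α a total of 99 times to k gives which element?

Tracing k → b → … returns to k after 9 steps, so k lies in a 9-cycle (a k b g i l d f e).
Powers repeat with period 9 on this cycle, and 99 mod 9 = 0, so α^99(k) = α^0(k).
So α^99(k) = k.

k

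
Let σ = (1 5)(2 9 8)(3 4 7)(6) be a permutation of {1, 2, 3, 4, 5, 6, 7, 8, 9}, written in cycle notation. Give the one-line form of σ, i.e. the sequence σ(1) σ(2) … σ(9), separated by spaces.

5 9 4 7 1 6 3 2 8

Reading each image from the cycles: 1↦5, 2↦9, 3↦4, 4↦7, 5↦1, 6↦6, 7↦3, 8↦2, 9↦8.
So the one-line form is 5 9 4 7 1 6 3 2 8.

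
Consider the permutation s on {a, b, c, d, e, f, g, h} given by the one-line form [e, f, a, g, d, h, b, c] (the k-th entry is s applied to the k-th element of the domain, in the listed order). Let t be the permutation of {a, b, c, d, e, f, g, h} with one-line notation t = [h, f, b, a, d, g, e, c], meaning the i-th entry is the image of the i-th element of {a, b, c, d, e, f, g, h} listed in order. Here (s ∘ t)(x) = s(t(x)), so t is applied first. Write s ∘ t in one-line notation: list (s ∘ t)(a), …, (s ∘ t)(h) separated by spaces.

For each element, apply t then s: a → h → c; b → f → h; c → b → f; d → a → e; e → d → g; f → g → b; g → e → d; h → c → a.
So s ∘ t in one-line form is c h f e g b d a.

c h f e g b d a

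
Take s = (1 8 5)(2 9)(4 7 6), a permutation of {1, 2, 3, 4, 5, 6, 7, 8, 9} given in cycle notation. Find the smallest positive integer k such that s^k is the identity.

6

The disjoint cycles have lengths 3, 3, 2, 1.
Since disjoint cycles commute, ord(s) = lcm(3, 3, 2) = 6.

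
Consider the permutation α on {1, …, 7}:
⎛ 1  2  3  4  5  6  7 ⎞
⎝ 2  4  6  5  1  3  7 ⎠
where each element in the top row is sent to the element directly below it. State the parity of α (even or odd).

even

In disjoint-cycle form the cycle lengths are 4, 2, 1.
A cycle of length ℓ contributes ℓ−1 transpositions, so α is a product of 3 + 1 = 4 transpositions — even.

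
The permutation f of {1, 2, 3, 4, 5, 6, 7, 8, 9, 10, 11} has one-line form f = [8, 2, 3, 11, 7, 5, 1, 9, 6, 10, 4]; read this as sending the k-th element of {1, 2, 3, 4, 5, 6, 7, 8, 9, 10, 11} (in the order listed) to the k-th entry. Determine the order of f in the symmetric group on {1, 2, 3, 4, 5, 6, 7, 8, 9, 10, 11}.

The disjoint-cycle form of f has cycle lengths 6, 2, 1, 1, 1.
The order of f is the least common multiple of its cycle lengths: lcm(6, 2) = 6.

6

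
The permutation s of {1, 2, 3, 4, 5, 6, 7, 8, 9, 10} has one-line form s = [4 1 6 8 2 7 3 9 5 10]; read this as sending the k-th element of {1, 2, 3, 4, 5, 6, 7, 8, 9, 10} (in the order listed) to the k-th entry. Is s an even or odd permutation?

In disjoint-cycle form the cycle lengths are 6, 3, 1.
A cycle is odd iff its length is even; s has 1 even-length cycle, so sgn(s) = (−1)^1 and s is odd.

odd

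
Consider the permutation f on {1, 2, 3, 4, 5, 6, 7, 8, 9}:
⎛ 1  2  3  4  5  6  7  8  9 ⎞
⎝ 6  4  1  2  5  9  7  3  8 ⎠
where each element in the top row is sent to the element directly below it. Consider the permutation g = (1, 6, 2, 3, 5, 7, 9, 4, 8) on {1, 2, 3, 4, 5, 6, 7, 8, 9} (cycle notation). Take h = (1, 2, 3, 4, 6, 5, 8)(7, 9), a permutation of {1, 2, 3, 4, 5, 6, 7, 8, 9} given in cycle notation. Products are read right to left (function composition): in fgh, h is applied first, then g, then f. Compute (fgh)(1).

Apply the permutations in order: h(1) = 2, then g(2) = 3, then f(3) = 1. So (fgh)(1) = 1.

1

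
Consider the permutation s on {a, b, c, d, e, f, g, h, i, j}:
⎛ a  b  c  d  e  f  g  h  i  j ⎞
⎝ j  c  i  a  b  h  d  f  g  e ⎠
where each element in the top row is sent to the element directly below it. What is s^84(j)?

i

Tracing j → e → … returns to j after 8 steps, so j lies in an 8-cycle (a, j, e, b, c, i, g, d).
On an 8-cycle, s^8 is the identity, so s^84 = s^4 there (84 ≡ 4 mod 8).
Stepping 4 places around the cycle: j → e → b → c → i.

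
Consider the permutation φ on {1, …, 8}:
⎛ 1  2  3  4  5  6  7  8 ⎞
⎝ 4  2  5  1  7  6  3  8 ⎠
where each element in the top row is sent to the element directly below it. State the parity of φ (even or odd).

In disjoint-cycle form the cycle lengths are 3, 2, 1, 1, 1.
A cycle is odd iff its length is even; φ has 1 even-length cycle, so sgn(φ) = (−1)^1 and φ is odd.

odd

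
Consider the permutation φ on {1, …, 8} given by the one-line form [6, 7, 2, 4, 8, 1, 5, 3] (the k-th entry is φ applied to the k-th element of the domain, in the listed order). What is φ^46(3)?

Tracing 3 → 2 → … returns to 3 after 5 steps, so 3 lies in a 5-cycle (2, 7, 5, 8, 3).
Since the cycle has length 5, φ^46 acts on it the same as φ^1 (46 mod 5 = 1).
Advancing 1 step from 3: 3 → 2.

2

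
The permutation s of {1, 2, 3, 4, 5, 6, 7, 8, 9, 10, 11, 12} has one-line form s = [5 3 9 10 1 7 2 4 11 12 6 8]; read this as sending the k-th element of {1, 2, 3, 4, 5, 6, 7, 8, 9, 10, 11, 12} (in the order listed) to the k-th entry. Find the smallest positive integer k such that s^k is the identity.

Writing s as disjoint cycles, the cycle lengths are 6, 4, 2.
The order is lcm(6, 4, 2) = 12.

12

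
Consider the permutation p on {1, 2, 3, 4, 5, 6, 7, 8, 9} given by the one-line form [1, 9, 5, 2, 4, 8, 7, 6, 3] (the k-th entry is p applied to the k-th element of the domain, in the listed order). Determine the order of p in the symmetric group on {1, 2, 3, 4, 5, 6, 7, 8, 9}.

The disjoint-cycle form of p has cycle lengths 5, 2, 1, 1.
Since disjoint cycles commute, ord(p) = lcm(5, 2) = 10.

10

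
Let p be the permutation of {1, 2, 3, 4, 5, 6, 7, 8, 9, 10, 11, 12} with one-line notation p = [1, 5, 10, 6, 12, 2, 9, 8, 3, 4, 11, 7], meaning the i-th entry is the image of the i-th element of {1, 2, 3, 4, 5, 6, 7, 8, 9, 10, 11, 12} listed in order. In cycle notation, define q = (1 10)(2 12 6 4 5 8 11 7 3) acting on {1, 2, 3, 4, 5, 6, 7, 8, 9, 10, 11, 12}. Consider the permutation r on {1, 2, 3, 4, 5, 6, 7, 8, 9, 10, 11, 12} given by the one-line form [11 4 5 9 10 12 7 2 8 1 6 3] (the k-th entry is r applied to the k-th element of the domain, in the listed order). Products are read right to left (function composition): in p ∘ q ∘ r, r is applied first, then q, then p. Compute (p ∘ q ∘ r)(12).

(p ∘ q ∘ r)(12) = p(q(r(12))). r(12) = 3, then q(3) = 2, then p(2) = 5, so the result is 5.

5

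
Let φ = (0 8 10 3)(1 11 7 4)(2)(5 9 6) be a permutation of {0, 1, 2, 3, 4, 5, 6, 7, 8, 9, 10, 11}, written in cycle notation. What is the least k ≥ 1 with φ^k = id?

12

The cycle type of φ is (4, 4, 3, 1).
Since disjoint cycles commute, ord(φ) = lcm(4, 4, 3) = 12.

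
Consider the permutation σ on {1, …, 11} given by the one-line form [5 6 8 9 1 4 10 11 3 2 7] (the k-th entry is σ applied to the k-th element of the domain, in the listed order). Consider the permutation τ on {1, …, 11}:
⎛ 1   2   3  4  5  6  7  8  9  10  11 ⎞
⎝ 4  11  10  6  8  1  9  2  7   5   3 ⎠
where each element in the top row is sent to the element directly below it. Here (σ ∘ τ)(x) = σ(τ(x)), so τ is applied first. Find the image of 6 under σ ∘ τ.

5

τ(6) = 1, then σ(1) = 5; composing gives (σ ∘ τ)(6) = 5.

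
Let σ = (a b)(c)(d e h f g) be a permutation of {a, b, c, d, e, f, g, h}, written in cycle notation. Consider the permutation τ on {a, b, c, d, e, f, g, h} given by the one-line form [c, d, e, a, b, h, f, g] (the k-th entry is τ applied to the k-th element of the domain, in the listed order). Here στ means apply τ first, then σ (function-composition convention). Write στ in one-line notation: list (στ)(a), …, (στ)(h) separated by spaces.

(στ)(x) = σ(τ(x)). Computing each image: σ(τ(a)) = σ(c) = c, σ(τ(b)) = σ(d) = e, σ(τ(c)) = σ(e) = h, σ(τ(d)) = σ(a) = b, σ(τ(e)) = σ(b) = a, σ(τ(f)) = σ(h) = f, σ(τ(g)) = σ(f) = g, σ(τ(h)) = σ(g) = d.
Hence στ = [c e h b a f g d].

c e h b a f g d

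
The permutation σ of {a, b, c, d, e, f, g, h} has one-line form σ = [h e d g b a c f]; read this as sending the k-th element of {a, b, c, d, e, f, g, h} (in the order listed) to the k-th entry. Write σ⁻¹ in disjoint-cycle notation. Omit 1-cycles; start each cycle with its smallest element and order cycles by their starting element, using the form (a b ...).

First write σ in disjoint cycles: (a h f)(b e)(c d g).
The inverse reverses every cycle; in canonical form, σ⁻¹ = (a f h)(b e)(c g d).

(a f h)(b e)(c g d)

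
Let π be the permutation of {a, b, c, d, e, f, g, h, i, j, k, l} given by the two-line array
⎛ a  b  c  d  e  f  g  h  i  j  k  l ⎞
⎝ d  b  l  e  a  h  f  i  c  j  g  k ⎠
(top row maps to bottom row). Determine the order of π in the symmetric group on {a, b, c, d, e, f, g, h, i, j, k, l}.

Decomposing into disjoint cycles gives cycle lengths 7, 3, 1, 1.
The order of π is the least common multiple of its cycle lengths: lcm(7, 3) = 21.

21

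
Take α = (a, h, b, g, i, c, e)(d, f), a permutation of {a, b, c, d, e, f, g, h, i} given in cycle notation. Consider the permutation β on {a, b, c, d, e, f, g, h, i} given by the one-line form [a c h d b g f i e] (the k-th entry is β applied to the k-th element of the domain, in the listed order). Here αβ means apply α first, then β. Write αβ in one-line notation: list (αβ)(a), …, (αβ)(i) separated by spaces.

i f b g a d e c h

(αβ)(x) = β(α(x)). Computing each image: β(α(a)) = β(h) = i, β(α(b)) = β(g) = f, β(α(c)) = β(e) = b, β(α(d)) = β(f) = g, β(α(e)) = β(a) = a, β(α(f)) = β(d) = d, β(α(g)) = β(i) = e, β(α(h)) = β(b) = c, β(α(i)) = β(c) = h.
Hence αβ = [i f b g a d e c h].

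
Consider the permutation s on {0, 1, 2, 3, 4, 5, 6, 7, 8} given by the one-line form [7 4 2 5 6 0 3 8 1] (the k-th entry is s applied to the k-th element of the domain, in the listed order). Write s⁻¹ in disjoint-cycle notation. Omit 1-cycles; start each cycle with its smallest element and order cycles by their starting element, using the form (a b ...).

First write s in disjoint cycles: (0 7 8 1 4 6 3 5).
The inverse reverses every cycle; in canonical form, s⁻¹ = (0 5 3 6 4 1 8 7).

(0 5 3 6 4 1 8 7)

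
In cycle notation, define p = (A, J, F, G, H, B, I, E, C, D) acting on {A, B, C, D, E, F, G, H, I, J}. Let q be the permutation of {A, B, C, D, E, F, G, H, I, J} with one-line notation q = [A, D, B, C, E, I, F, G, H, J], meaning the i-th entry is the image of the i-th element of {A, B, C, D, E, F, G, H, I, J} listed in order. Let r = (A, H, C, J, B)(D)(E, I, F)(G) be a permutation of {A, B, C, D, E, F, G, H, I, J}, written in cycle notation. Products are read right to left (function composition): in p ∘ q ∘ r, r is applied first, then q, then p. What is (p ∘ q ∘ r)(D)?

Apply the permutations in order: r(D) = D, then q(D) = C, then p(C) = D. So (p ∘ q ∘ r)(D) = D.

D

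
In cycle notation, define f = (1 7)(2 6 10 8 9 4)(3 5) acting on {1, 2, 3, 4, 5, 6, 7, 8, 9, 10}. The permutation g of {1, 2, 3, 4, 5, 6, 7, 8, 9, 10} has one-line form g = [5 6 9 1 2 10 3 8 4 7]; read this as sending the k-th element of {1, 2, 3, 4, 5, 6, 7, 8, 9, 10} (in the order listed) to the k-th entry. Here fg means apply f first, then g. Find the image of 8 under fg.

(fg)(8) = g(f(8)). f(8) = 9, then g(9) = 4. So (fg)(8) = 4.

4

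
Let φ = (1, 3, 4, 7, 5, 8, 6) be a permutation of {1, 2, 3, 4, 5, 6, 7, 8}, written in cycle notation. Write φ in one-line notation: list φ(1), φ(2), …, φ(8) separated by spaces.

Image by image: 1↦3, 2↦2, 3↦4, 4↦7, 5↦8, 6↦1, 7↦5, 8↦6.
So the one-line form is 3 2 4 7 8 1 5 6.

3 2 4 7 8 1 5 6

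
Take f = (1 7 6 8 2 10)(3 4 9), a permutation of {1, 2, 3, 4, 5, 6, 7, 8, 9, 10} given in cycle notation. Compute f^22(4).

9

4 lies in the 3-cycle (3 4 9).
Powers repeat with period 3 on this cycle, and 22 mod 3 = 1, so f^22(4) = f^1(4).
Stepping 1 place around the cycle: 4 → 9.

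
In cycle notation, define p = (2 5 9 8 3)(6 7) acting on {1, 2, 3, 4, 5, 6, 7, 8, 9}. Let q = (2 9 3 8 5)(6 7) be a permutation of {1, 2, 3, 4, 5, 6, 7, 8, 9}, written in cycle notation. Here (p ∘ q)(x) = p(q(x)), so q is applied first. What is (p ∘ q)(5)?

First apply q: q(5) = 2, then p(2) = 5. Thus (p ∘ q)(5) = 5.

5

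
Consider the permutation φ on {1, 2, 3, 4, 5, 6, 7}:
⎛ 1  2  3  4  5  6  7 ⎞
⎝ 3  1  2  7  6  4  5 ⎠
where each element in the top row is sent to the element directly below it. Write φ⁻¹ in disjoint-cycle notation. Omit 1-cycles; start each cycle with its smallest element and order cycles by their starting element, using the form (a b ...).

First write φ in disjoint cycles: (1 3 2)(4 7 5 6).
The inverse reverses every cycle; in canonical form, φ⁻¹ = (1 2 3)(4 6 5 7).

(1 2 3)(4 6 5 7)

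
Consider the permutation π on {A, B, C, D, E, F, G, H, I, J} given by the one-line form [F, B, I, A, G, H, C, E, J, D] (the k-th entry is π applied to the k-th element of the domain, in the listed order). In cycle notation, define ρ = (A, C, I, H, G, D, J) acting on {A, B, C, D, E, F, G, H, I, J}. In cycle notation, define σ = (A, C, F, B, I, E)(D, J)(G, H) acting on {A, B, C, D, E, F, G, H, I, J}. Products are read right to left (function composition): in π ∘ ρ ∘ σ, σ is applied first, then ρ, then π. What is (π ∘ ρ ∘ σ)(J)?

Apply the permutations in order: σ(J) = D, then ρ(D) = J, then π(J) = D. So (π ∘ ρ ∘ σ)(J) = D.

D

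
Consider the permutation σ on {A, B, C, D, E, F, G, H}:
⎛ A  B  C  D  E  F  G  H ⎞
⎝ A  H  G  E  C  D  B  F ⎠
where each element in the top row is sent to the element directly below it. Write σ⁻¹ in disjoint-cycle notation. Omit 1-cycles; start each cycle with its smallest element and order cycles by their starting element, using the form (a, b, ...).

(B, G, C, E, D, F, H)

The cycle decomposition of σ is (B, H, F, D, E, C, G).
The inverse reverses every cycle; in canonical form, σ⁻¹ = (B, G, C, E, D, F, H).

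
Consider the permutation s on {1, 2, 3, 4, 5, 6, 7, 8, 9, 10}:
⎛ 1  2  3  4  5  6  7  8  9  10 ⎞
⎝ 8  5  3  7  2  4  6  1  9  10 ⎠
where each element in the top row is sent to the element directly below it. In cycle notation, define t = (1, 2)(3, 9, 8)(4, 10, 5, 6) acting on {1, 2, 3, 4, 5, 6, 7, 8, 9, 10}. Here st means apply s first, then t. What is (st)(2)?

6

s(2) = 5, then t(5) = 6; composing gives (st)(2) = 6.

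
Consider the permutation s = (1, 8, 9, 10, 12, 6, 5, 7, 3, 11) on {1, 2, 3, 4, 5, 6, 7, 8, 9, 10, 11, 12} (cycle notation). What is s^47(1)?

1 lies in the 10-cycle (1, 8, 9, 10, 12, 6, 5, 7, 3, 11).
Since the cycle has length 10, s^47 acts on it the same as s^7 (47 mod 10 = 7).
Stepping 7 places around the cycle: 1 → 8 → 9 → 10 → 12 → 6 → 5 → 7.

7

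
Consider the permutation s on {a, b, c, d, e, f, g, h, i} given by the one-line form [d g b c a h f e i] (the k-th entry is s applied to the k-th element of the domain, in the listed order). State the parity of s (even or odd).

odd

In disjoint-cycle form the cycle lengths are 8, 1.
A cycle is odd iff its length is even; s has 1 even-length cycle, so sgn(s) = (−1)^1 and s is odd.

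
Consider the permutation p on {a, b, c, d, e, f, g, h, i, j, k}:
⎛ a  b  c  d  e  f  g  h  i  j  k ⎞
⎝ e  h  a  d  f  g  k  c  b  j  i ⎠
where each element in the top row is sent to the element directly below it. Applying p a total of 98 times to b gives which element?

Tracing b → h → … returns to b after 9 steps, so b lies in a 9-cycle (a, e, f, g, k, i, b, h, c).
Since the cycle has length 9, p^98 acts on it the same as p^8 (98 mod 9 = 8).
Stepping 8 places around the cycle: b → h → c → a → e → f → g → k → i.

i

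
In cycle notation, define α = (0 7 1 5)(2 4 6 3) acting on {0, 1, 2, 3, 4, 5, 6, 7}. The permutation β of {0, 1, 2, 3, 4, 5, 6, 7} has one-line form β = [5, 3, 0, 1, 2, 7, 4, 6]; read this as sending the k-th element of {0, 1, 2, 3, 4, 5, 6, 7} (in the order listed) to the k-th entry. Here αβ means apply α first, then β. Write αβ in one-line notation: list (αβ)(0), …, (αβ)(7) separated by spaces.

6 7 2 0 4 5 1 3

For each element, apply α then β: 0 → 7 → 6; 1 → 5 → 7; 2 → 4 → 2; 3 → 2 → 0; 4 → 6 → 4; 5 → 0 → 5; 6 → 3 → 1; 7 → 1 → 3.
Collecting the images, αβ = [6 7 2 0 4 5 1 3].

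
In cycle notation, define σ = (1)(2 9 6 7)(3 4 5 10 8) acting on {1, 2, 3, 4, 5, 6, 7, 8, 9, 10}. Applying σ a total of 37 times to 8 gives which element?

8 lies in the 5-cycle (3 4 5 10 8).
On a 5-cycle, σ^5 is the identity, so σ^37 = σ^2 there (37 ≡ 2 mod 5).
Stepping 2 places around the cycle: 8 → 3 → 4.

4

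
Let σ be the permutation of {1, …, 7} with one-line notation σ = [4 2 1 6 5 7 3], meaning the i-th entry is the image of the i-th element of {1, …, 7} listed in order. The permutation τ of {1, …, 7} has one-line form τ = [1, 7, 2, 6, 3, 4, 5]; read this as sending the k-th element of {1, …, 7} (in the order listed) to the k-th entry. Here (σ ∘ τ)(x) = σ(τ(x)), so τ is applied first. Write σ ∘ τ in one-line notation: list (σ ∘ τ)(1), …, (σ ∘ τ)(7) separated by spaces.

4 3 2 7 1 6 5

Chase each element through τ then σ: 1 → 1 → 4; 2 → 7 → 3; 3 → 2 → 2; 4 → 6 → 7; 5 → 3 → 1; 6 → 4 → 6; 7 → 5 → 5.
So σ ∘ τ in one-line form is 4 3 2 7 1 6 5.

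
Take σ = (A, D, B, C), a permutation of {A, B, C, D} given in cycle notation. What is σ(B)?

B appears in (A, D, B, C); the next entry (wrapping around) is C.

C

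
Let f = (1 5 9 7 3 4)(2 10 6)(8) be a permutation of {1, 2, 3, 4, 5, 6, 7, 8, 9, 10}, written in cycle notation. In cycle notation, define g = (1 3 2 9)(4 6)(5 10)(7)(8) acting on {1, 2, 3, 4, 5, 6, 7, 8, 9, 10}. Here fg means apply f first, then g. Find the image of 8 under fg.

8

First apply f: f(8) = 8, then g(8) = 8. Thus (fg)(8) = 8.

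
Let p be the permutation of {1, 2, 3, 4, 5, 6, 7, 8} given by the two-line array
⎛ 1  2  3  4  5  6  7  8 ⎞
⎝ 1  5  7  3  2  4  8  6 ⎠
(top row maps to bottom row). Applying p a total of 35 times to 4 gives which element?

Tracing 4 → 3 → … returns to 4 after 5 steps, so 4 lies in a 5-cycle (3 7 8 6 4).
On a 5-cycle, p^5 is the identity, so p^35 = p^0 there (35 ≡ 0 mod 5).
So p^35(4) = 4.

4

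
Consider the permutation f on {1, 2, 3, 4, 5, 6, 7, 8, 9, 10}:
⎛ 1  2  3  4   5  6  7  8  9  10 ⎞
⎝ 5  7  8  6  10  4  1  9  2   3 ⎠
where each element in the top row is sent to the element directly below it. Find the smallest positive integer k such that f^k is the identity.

8

Decomposing into disjoint cycles gives cycle lengths 8, 2.
The order is lcm(8, 2) = 8.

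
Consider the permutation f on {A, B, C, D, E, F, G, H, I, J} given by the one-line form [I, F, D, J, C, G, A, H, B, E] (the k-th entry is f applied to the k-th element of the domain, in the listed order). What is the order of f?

20

Writing f as disjoint cycles, the cycle lengths are 5, 4, 1.
The order is lcm(5, 4) = 20.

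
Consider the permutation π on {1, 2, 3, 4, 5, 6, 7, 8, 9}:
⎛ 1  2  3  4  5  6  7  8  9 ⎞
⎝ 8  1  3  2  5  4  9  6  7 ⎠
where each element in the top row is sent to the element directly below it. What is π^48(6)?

1

Tracing 6 → 4 → … returns to 6 after 5 steps, so 6 lies in a 5-cycle (1, 8, 6, 4, 2).
On a 5-cycle, π^5 is the identity, so π^48 = π^3 there (48 ≡ 3 mod 5).
Stepping 3 places around the cycle: 6 → 4 → 2 → 1.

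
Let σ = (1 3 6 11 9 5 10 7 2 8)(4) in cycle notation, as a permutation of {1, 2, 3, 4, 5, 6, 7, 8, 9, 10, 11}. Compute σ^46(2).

2 lies in the 10-cycle (1 3 6 11 9 5 10 7 2 8).
On a 10-cycle, σ^10 is the identity, so σ^46 = σ^6 there (46 ≡ 6 mod 10).
Advancing 6 steps from 2: 2 → 8 → 1 → 3 → 6 → 11 → 9.

9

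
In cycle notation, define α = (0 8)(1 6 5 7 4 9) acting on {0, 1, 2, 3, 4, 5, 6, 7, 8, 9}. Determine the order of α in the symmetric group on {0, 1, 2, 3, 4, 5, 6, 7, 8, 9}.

6

The cycle type of α is (6, 2, 1, 1).
Since disjoint cycles commute, ord(α) = lcm(6, 2) = 6.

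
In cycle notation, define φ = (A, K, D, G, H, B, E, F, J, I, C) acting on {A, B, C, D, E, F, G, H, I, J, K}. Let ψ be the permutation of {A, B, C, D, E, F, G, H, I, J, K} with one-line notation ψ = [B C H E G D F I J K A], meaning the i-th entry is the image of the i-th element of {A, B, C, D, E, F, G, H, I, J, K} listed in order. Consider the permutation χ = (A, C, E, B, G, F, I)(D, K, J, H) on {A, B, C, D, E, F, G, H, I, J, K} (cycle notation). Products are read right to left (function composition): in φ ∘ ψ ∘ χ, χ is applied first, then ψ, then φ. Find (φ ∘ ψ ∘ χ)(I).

E

(φ ∘ ψ ∘ χ)(I) = φ(ψ(χ(I))). χ(I) = A, then ψ(A) = B, then φ(B) = E, so the result is E.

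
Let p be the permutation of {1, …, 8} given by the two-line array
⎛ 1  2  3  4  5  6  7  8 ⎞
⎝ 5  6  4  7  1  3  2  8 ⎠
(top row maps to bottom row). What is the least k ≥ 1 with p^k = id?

Writing p as disjoint cycles, the cycle lengths are 5, 2, 1.
The order is lcm(5, 2) = 10.

10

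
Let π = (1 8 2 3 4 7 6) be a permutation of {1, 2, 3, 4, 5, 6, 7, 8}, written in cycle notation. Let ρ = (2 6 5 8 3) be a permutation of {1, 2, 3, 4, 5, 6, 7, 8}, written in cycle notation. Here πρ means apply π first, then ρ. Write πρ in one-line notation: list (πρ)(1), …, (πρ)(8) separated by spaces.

(πρ)(x) = ρ(π(x)). Computing each image: ρ(π(1)) = ρ(8) = 3, ρ(π(2)) = ρ(3) = 2, ρ(π(3)) = ρ(4) = 4, ρ(π(4)) = ρ(7) = 7, ρ(π(5)) = ρ(5) = 8, ρ(π(6)) = ρ(1) = 1, ρ(π(7)) = ρ(6) = 5, ρ(π(8)) = ρ(2) = 6.
Hence πρ = [3 2 4 7 8 1 5 6].

3 2 4 7 8 1 5 6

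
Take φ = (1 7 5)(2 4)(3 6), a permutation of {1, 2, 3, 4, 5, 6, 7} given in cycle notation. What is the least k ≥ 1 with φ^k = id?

6

The cycle type of φ is (3, 2, 2).
The order is lcm(3, 2, 2) = 6.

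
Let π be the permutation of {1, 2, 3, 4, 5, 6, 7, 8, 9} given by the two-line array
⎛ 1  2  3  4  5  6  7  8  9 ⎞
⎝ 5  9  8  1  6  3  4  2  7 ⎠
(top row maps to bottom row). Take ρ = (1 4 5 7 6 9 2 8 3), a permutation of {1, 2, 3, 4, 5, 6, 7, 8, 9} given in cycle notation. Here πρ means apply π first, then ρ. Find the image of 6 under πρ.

π(6) = 3, then ρ(3) = 1; composing gives (πρ)(6) = 1.

1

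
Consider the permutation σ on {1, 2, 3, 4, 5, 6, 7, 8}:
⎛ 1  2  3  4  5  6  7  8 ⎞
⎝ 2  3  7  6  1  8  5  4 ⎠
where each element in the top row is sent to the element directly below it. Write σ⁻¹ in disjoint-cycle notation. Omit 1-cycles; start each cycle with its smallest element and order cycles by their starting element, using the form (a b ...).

First write σ in disjoint cycles: (1 2 3 7 5)(4 6 8).
The inverse reverses every cycle; in canonical form, σ⁻¹ = (1 5 7 3 2)(4 8 6).

(1 5 7 3 2)(4 8 6)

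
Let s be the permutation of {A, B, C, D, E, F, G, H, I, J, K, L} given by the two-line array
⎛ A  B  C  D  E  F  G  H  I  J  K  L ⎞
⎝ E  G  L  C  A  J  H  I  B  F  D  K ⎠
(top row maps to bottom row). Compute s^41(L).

K

Tracing L → K → … returns to L after 4 steps, so L lies in a 4-cycle (C L K D).
Since the cycle has length 4, s^41 acts on it the same as s^1 (41 mod 4 = 1).
Advancing 1 step from L: L → K.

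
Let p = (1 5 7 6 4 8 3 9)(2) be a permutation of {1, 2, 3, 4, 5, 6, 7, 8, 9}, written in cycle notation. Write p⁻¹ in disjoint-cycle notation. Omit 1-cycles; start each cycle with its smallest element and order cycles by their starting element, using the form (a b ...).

(1 9 3 8 4 6 7 5)

Inverting a permutation written in cycle notation just reverses the order within every cycle.
Reversing each cycle of p and rotating so the smallest element leads gives (1 9 3 8 4 6 7 5).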